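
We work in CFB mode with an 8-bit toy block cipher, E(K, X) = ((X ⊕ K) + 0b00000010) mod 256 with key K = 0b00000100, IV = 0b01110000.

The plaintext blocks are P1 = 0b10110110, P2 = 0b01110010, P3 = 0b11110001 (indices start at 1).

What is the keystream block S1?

CFB encryption: C_i = P_i ⊕ E(K, C_{i−1}), with C_{0} = IV.
C1: E(K, 0b01110000) = 0b01110110; 0b10110110 ⊕ 0b01110110 = 0b11000000.
So S1 = 0b01110110.

0b01110110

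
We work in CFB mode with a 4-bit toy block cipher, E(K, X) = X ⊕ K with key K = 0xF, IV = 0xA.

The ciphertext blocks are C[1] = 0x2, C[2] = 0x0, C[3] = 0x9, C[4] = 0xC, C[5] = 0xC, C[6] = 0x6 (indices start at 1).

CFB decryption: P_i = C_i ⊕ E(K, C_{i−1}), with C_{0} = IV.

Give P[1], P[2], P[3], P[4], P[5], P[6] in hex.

P[1]: E(K, 0xA) = 0x5; 0x2 ⊕ 0x5 = 0x7.
P[2]: E(K, 0x2) = 0xD; 0x0 ⊕ 0xD = 0xD.
P[3]: E(K, 0x0) = 0xF; 0x9 ⊕ 0xF = 0x6.
P[4]: E(K, 0x9) = 0x6; 0xC ⊕ 0x6 = 0xA.
P[5]: E(K, 0xC) = 0x3; 0xC ⊕ 0x3 = 0xF.
P[6]: E(K, 0xC) = 0x3; 0x6 ⊕ 0x3 = 0x5.

P[1] = 0x7, P[2] = 0xD, P[3] = 0x6, P[4] = 0xA, P[5] = 0xF, P[6] = 0x5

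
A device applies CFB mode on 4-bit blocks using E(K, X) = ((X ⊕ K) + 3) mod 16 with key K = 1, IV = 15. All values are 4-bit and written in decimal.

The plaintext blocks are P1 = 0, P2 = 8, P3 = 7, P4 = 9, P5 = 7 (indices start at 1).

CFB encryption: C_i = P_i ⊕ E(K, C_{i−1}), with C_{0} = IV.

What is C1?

C1 = 1

C1: E(K, 15) = 1; 0 ⊕ 1 = 1.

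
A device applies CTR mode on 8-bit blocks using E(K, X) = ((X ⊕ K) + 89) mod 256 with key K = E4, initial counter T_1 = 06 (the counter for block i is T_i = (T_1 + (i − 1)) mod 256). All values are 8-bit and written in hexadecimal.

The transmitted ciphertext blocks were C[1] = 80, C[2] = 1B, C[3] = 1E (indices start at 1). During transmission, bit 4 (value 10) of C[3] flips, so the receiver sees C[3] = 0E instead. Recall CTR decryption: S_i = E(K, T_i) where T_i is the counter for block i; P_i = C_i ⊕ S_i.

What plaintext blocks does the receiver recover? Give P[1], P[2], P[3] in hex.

P[1] = EB, P[2] = 77, P[3] = 7B

Only C[3] changed, to 0E. In CTR, a change in C_i flips the same bit in P_i only; the keystream is unaffected. Decrypting the received ciphertext:
P[1]: T = 06, S = E(K, T) = 6B; 80 ⊕ 6B = EB.
P[2]: T = 07, S = E(K, T) = 6C; 1B ⊕ 6C = 77.
P[3]: T = 08, S = E(K, T) = 75; 0E ⊕ 75 = 7B.
Blocks that differ from the original plaintext: P[3].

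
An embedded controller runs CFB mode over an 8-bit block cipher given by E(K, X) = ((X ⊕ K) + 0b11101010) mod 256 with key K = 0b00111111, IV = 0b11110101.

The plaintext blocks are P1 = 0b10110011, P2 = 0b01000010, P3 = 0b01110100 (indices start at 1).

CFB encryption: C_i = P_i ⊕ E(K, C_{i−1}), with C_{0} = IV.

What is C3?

C1: E(K, 0b11110101) = 0b10110100; 0b10110011 ⊕ 0b10110100 = 0b00000111.
C2: E(K, 0b00000111) = 0b00100010; 0b01000010 ⊕ 0b00100010 = 0b01100000.
C3: E(K, 0b01100000) = 0b01001001; 0b01110100 ⊕ 0b01001001 = 0b00111101.

C3 = 0b00111101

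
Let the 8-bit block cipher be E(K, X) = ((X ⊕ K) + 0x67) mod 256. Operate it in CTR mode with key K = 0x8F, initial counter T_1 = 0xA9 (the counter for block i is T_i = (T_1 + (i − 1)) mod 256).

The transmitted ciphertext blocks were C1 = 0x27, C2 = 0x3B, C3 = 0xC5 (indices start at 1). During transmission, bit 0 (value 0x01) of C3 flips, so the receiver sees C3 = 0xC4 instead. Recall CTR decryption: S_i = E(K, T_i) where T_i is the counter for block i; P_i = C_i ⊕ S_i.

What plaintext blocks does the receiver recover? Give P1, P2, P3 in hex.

P1 = 0xAA, P2 = 0xB7, P3 = 0x4F

Only C3 changed, to 0xC4. In CTR, a change in C_i flips the same bit in P_i only; the keystream is unaffected. Decrypting the received ciphertext:
P1: T = 0xA9, S = E(K, T) = 0x8D; 0x27 ⊕ 0x8D = 0xAA.
P2: T = 0xAA, S = E(K, T) = 0x8C; 0x3B ⊕ 0x8C = 0xB7.
P3: T = 0xAB, S = E(K, T) = 0x8B; 0xC4 ⊕ 0x8B = 0x4F.
Blocks that differ from the original plaintext: P3.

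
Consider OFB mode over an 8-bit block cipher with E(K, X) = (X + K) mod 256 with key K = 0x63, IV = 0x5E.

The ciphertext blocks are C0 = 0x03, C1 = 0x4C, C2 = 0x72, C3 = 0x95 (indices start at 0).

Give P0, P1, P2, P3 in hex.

OFB decryption: S_i = E(K, S_{i−1}) with S_{−1} = IV; P_i = C_i ⊕ S_i.
P0: S = E(K, 0x5E) = 0xC1; 0x03 ⊕ 0xC1 = 0xC2.
P1: S = E(K, 0xC1) = 0x24; 0x4C ⊕ 0x24 = 0x68.
P2: S = E(K, 0x24) = 0x87; 0x72 ⊕ 0x87 = 0xF5.
P3: S = E(K, 0x87) = 0xEA; 0x95 ⊕ 0xEA = 0x7F.

P0 = 0xC2, P1 = 0x68, P2 = 0xF5, P3 = 0x7F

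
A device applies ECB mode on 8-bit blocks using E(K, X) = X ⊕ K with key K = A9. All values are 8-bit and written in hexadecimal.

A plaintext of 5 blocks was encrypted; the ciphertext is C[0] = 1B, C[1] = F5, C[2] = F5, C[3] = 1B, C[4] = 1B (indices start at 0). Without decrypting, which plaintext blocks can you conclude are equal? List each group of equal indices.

P[0] = P[3] = P[4]; P[1] = P[2]

ECB encrypts each block independently with the same key, so equal ciphertext blocks imply equal plaintext blocks.
C[0] = C[3] = C[4] = 1B, so P[0] = P[3] = P[4].
C[1] = C[2] = F5, so P[1] = P[2].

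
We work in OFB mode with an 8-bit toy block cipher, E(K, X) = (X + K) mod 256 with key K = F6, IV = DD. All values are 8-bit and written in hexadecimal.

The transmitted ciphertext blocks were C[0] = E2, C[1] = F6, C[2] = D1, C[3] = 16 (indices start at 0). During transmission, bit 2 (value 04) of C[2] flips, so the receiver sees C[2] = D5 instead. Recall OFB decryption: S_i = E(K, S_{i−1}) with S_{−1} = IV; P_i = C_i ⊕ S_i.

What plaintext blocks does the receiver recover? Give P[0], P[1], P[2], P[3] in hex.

P[0] = 31, P[1] = 3F, P[2] = 6A, P[3] = A3

Only C[2] changed, to D5. In OFB, a change in C_i flips the same bit in P_i only; the keystream is unaffected. Decrypting the received ciphertext:
P[0]: S = E(K, DD) = D3; E2 ⊕ D3 = 31.
P[1]: S = E(K, D3) = C9; F6 ⊕ C9 = 3F.
P[2]: S = E(K, C9) = BF; D5 ⊕ BF = 6A.
P[3]: S = E(K, BF) = B5; 16 ⊕ B5 = A3.
Blocks that differ from the original plaintext: P[2].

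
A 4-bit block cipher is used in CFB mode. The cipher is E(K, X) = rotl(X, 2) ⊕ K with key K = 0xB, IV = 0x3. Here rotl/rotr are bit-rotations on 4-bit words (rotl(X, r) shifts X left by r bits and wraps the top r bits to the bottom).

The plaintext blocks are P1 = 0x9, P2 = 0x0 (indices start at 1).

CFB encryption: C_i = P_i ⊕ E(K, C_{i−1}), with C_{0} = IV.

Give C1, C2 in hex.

C1: E(K, 0x3) = 0x7; 0x9 ⊕ 0x7 = 0xE.
C2: E(K, 0xE) = 0x0; 0x0 ⊕ 0x0 = 0x0.

C1 = 0xE, C2 = 0x0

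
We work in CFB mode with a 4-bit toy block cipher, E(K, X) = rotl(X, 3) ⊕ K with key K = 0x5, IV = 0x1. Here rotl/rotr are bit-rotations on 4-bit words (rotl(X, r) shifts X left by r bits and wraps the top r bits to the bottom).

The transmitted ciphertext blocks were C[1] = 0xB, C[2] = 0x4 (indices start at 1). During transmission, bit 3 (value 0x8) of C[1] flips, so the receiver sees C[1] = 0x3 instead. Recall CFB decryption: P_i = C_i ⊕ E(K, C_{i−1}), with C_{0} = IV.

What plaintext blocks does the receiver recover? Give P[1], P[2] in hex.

Only C[1] changed, to 0x3. In CFB, a change in C_i flips the same bit in P_i and garbles P_{i+1}. Decrypting the received ciphertext:
P[1]: E(K, 0x1) = 0xD; 0x3 ⊕ 0xD = 0xE.
P[2]: E(K, 0x3) = 0xC; 0x4 ⊕ 0xC = 0x8.
Blocks that differ from the original plaintext: P[1], P[2].

P[1] = 0xE, P[2] = 0x8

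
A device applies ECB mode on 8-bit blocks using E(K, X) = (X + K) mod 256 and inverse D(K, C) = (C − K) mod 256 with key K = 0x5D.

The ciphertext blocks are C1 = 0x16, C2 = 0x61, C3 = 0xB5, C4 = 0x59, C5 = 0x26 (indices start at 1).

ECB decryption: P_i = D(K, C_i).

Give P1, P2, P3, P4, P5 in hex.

P1: D(K, 0x16) = 0xB9.
P2: D(K, 0x61) = 0x04.
P3: D(K, 0xB5) = 0x58.
P4: D(K, 0x59) = 0xFC.
P5: D(K, 0x26) = 0xC9.

P1 = 0xB9, P2 = 0x04, P3 = 0x58, P4 = 0xFC, P5 = 0xC9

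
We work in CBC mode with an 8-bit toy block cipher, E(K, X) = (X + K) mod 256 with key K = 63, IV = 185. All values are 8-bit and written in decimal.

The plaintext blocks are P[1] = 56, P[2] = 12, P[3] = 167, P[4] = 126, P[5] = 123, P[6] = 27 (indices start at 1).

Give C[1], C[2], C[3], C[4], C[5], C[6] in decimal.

C[1] = 192, C[2] = 11, C[3] = 235, C[4] = 212, C[5] = 238, C[6] = 52

CBC encryption: C_i = E(K, P_i ⊕ C_{i−1}), with C_{0} = IV.
C[1]: P[1] ⊕ 185 = 129; E(K, 129) = 192.
C[2]: P[2] ⊕ 192 = 204; E(K, 204) = 11.
C[3]: P[3] ⊕ 11 = 172; E(K, 172) = 235.
C[4]: P[4] ⊕ 235 = 149; E(K, 149) = 212.
C[5]: P[5] ⊕ 212 = 175; E(K, 175) = 238.
C[6]: P[6] ⊕ 238 = 245; E(K, 245) = 52.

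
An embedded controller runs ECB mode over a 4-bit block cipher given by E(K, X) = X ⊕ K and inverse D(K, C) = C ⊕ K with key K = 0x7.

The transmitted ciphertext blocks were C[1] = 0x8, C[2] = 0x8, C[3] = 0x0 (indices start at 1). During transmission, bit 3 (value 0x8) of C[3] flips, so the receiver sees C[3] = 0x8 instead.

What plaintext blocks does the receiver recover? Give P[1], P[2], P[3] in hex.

ECB decryption: P_i = D(K, C_i).
Only C[3] changed, to 0x8. In ECB, a change in C_i affects only P_i. Decrypting the received ciphertext:
P[1]: D(K, 0x8) = 0xF.
P[2]: D(K, 0x8) = 0xF.
P[3]: D(K, 0x8) = 0xF.
Blocks that differ from the original plaintext: P[3].

P[1] = 0xF, P[2] = 0xF, P[3] = 0xF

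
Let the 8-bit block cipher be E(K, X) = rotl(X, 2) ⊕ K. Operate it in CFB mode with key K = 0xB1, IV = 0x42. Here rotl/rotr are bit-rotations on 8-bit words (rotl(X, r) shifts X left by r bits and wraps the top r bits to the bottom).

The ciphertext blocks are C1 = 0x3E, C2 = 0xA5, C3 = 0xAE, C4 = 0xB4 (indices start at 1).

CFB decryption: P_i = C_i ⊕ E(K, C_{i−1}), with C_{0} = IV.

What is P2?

P2: E(K, 0x3E) = 0x49; 0xA5 ⊕ 0x49 = 0xEC.

P2 = 0xEC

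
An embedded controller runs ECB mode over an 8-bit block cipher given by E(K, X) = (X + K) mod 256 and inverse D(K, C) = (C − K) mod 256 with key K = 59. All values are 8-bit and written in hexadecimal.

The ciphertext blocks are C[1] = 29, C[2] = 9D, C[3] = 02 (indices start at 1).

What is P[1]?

ECB decryption: P_i = D(K, C_i).
P[1]: D(K, 29) = D0.

P[1] = D0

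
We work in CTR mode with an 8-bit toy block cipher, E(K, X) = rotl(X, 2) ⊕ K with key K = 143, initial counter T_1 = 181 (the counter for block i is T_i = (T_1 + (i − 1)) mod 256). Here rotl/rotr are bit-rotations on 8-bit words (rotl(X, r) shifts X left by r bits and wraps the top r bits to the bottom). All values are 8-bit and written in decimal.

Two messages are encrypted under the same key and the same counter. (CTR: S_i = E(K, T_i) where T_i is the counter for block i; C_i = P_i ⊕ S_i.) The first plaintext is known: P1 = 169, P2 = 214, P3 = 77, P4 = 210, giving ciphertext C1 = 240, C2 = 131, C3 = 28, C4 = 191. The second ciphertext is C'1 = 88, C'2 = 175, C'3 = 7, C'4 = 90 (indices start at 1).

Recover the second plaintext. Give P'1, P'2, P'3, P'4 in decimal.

In CTR with a reused counter, both messages share the same keystream S_i, so C_i ⊕ C'_i = P_i ⊕ P'_i and thus P'_i = P_i ⊕ C_i ⊕ C'_i.
P'1: 169 ⊕ 240 ⊕ 88 = 1.
P'2: 214 ⊕ 131 ⊕ 175 = 250.
P'3: 77 ⊕ 28 ⊕ 7 = 86.
P'4: 210 ⊕ 191 ⊕ 90 = 55.

P'1 = 1, P'2 = 250, P'3 = 86, P'4 = 55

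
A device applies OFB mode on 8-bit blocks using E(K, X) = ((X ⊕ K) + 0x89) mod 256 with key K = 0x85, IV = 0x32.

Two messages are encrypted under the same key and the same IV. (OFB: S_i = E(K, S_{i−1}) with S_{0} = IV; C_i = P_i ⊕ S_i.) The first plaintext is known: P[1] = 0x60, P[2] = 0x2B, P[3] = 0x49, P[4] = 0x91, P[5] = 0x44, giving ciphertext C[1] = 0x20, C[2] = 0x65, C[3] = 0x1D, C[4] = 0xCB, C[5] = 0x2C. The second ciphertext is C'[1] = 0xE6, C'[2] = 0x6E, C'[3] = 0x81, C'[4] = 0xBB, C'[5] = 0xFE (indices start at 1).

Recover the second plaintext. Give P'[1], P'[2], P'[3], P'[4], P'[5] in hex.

In OFB with a reused IV, both messages share the same keystream S_i, so C_i ⊕ C'_i = P_i ⊕ P'_i and thus P'_i = P_i ⊕ C_i ⊕ C'_i.
P'[1]: 0x60 ⊕ 0x20 ⊕ 0xE6 = 0xA6.
P'[2]: 0x2B ⊕ 0x65 ⊕ 0x6E = 0x20.
P'[3]: 0x49 ⊕ 0x1D ⊕ 0x81 = 0xD5.
P'[4]: 0x91 ⊕ 0xCB ⊕ 0xBB = 0xE1.
P'[5]: 0x44 ⊕ 0x2C ⊕ 0xFE = 0x96.

P'[1] = 0xA6, P'[2] = 0x20, P'[3] = 0xD5, P'[4] = 0xE1, P'[5] = 0x96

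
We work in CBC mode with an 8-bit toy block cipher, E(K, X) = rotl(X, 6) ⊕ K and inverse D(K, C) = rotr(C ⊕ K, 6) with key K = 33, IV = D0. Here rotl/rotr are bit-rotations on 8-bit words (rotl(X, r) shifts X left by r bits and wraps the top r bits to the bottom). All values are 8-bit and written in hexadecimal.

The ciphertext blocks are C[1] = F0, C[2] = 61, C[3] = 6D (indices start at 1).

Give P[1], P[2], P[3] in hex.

CBC decryption: P_i = D(K, C_i) ⊕ C_{i−1}, with C_{0} = IV.
P[1]: D(K, F0) = 0F; 0F ⊕ D0 = DF.
P[2]: D(K, 61) = 49; 49 ⊕ F0 = B9.
P[3]: D(K, 6D) = 79; 79 ⊕ 61 = 18.

P[1] = DF, P[2] = B9, P[3] = 18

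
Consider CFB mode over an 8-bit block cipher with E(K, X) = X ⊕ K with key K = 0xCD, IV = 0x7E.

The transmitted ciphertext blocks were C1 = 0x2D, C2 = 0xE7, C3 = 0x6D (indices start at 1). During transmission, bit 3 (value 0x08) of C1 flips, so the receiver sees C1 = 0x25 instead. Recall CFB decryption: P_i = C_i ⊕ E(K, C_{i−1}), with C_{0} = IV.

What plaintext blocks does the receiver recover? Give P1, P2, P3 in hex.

Only C1 changed, to 0x25. In CFB, a change in C_i flips the same bit in P_i and garbles P_{i+1}. Decrypting the received ciphertext:
P1: E(K, 0x7E) = 0xB3; 0x25 ⊕ 0xB3 = 0x96.
P2: E(K, 0x25) = 0xE8; 0xE7 ⊕ 0xE8 = 0x0F.
P3: E(K, 0xE7) = 0x2A; 0x6D ⊕ 0x2A = 0x47.
Blocks that differ from the original plaintext: P1, P2.

P1 = 0x96, P2 = 0x0F, P3 = 0x47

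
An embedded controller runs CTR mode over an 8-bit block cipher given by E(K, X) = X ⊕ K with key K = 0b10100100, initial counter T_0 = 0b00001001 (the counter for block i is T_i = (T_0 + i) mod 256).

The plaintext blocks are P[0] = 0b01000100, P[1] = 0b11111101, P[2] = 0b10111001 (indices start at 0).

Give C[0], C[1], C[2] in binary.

C[0] = 0b11101001, C[1] = 0b01010011, C[2] = 0b00010110

CTR encryption: S_i = E(K, T_i) where T_i is the counter for block i; C_i = P_i ⊕ S_i.
C[0]: T = 0b00001001, S = E(K, T) = 0b10101101; 0b01000100 ⊕ 0b10101101 = 0b11101001.
C[1]: T = 0b00001010, S = E(K, T) = 0b10101110; 0b11111101 ⊕ 0b10101110 = 0b01010011.
C[2]: T = 0b00001011, S = E(K, T) = 0b10101111; 0b10111001 ⊕ 0b10101111 = 0b00010110.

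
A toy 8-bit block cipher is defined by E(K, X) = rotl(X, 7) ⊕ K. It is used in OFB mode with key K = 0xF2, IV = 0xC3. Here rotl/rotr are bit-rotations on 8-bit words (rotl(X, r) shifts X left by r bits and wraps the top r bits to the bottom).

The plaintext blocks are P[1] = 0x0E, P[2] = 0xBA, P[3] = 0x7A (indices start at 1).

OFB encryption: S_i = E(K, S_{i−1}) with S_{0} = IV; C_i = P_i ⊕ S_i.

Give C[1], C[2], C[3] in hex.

C[1]: S = E(K, 0xC3) = 0x13; 0x0E ⊕ 0x13 = 0x1D.
C[2]: S = E(K, 0x13) = 0x7B; 0xBA ⊕ 0x7B = 0xC1.
C[3]: S = E(K, 0x7B) = 0x4F; 0x7A ⊕ 0x4F = 0x35.

C[1] = 0x1D, C[2] = 0xC1, C[3] = 0x35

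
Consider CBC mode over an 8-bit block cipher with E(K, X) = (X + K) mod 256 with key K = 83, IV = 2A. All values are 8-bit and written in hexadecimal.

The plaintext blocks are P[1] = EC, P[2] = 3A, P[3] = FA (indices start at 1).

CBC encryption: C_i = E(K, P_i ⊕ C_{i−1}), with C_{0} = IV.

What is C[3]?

C[3] = 8F

C[1]: P[1] ⊕ 2A = C6; E(K, C6) = 49.
C[2]: P[2] ⊕ 49 = 73; E(K, 73) = F6.
C[3]: P[3] ⊕ F6 = 0C; E(K, 0C) = 8F.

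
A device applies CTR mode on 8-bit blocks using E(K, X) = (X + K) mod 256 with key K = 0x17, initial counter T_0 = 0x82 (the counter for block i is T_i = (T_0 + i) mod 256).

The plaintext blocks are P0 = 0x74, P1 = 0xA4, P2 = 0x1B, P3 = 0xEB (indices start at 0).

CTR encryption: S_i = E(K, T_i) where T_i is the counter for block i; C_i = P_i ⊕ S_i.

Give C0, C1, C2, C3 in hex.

C0: T = 0x82, S = E(K, T) = 0x99; 0x74 ⊕ 0x99 = 0xED.
C1: T = 0x83, S = E(K, T) = 0x9A; 0xA4 ⊕ 0x9A = 0x3E.
C2: T = 0x84, S = E(K, T) = 0x9B; 0x1B ⊕ 0x9B = 0x80.
C3: T = 0x85, S = E(K, T) = 0x9C; 0xEB ⊕ 0x9C = 0x77.

C0 = 0xED, C1 = 0x3E, C2 = 0x80, C3 = 0x77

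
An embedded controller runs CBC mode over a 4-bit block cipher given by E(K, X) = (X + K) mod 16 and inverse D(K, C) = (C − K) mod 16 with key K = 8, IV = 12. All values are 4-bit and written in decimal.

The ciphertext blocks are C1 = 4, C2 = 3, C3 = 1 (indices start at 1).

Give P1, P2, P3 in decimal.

P1 = 0, P2 = 15, P3 = 10

CBC decryption: P_i = D(K, C_i) ⊕ C_{i−1}, with C_{0} = IV.
P1: D(K, 4) = 12; 12 ⊕ 12 = 0.
P2: D(K, 3) = 11; 11 ⊕ 4 = 15.
P3: D(K, 1) = 9; 9 ⊕ 3 = 10.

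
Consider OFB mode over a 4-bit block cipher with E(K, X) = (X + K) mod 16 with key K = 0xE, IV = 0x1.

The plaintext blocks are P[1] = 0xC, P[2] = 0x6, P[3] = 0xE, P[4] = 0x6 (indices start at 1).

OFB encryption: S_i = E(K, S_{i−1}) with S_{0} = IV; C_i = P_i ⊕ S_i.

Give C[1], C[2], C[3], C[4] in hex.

C[1] = 0x3, C[2] = 0xB, C[3] = 0x5, C[4] = 0xF

C[1]: S = E(K, 0x1) = 0xF; 0xC ⊕ 0xF = 0x3.
C[2]: S = E(K, 0xF) = 0xD; 0x6 ⊕ 0xD = 0xB.
C[3]: S = E(K, 0xD) = 0xB; 0xE ⊕ 0xB = 0x5.
C[4]: S = E(K, 0xB) = 0x9; 0x6 ⊕ 0x9 = 0xF.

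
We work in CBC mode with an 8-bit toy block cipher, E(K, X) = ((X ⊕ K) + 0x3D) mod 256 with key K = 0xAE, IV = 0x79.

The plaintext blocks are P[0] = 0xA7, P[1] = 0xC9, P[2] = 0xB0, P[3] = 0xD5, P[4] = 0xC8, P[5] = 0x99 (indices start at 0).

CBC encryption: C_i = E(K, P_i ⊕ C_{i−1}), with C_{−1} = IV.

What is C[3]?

C[3] = 0x6A

C[0]: P[0] ⊕ 0x79 = 0xDE; E(K, 0xDE) = 0xAD.
C[1]: P[1] ⊕ 0xAD = 0x64; E(K, 0x64) = 0x07.
C[2]: P[2] ⊕ 0x07 = 0xB7; E(K, 0xB7) = 0x56.
C[3]: P[3] ⊕ 0x56 = 0x83; E(K, 0x83) = 0x6A.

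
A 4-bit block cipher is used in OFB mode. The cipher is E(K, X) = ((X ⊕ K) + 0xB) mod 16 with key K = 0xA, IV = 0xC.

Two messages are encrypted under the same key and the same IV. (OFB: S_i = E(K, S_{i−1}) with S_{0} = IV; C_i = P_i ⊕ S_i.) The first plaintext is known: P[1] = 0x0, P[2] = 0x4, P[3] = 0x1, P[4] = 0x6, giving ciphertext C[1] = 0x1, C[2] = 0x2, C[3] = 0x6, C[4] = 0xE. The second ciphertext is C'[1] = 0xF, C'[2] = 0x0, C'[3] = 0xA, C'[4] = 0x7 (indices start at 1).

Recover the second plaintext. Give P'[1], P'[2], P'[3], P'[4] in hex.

In OFB with a reused IV, both messages share the same keystream S_i, so C_i ⊕ C'_i = P_i ⊕ P'_i and thus P'_i = P_i ⊕ C_i ⊕ C'_i.
P'[1]: 0x0 ⊕ 0x1 ⊕ 0xF = 0xE.
P'[2]: 0x4 ⊕ 0x2 ⊕ 0x0 = 0x6.
P'[3]: 0x1 ⊕ 0x6 ⊕ 0xA = 0xD.
P'[4]: 0x6 ⊕ 0xE ⊕ 0x7 = 0xF.

P'[1] = 0xE, P'[2] = 0x6, P'[3] = 0xD, P'[4] = 0xF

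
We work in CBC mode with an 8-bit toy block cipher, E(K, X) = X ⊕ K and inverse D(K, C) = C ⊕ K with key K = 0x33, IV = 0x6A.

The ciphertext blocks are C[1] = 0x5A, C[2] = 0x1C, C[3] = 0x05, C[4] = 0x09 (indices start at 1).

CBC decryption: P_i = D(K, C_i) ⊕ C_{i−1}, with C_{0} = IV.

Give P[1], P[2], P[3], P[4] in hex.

P[1]: D(K, 0x5A) = 0x69; 0x69 ⊕ 0x6A = 0x03.
P[2]: D(K, 0x1C) = 0x2F; 0x2F ⊕ 0x5A = 0x75.
P[3]: D(K, 0x05) = 0x36; 0x36 ⊕ 0x1C = 0x2A.
P[4]: D(K, 0x09) = 0x3A; 0x3A ⊕ 0x05 = 0x3F.

P[1] = 0x03, P[2] = 0x75, P[3] = 0x2A, P[4] = 0x3F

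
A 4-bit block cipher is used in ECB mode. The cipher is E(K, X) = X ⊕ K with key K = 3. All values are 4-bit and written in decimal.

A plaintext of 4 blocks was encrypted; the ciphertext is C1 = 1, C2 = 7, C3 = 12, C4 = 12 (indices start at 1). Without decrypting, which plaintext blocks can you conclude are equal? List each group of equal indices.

ECB encrypts each block independently with the same key, so equal ciphertext blocks imply equal plaintext blocks.
C3 = C4 = 12, so P3 = P4.

P3 = P4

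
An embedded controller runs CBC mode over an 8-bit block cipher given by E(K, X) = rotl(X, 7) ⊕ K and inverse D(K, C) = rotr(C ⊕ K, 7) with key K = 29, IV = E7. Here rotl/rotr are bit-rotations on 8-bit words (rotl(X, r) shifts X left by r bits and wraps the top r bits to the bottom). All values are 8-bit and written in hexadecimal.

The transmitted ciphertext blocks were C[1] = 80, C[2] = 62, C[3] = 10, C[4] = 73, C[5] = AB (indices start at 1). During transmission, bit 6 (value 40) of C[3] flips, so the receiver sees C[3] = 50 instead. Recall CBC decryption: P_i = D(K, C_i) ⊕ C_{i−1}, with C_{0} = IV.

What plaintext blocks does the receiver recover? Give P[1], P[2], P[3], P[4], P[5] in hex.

P[1] = B4, P[2] = 16, P[3] = 90, P[4] = E4, P[5] = 76

Only C[3] changed, to 50. In CBC, a change in C_i garbles P_i and flips the same bit in P_{i+1}. Decrypting the received ciphertext:
P[1]: D(K, 80) = 53; 53 ⊕ E7 = B4.
P[2]: D(K, 62) = 96; 96 ⊕ 80 = 16.
P[3]: D(K, 50) = F2; F2 ⊕ 62 = 90.
P[4]: D(K, 73) = B4; B4 ⊕ 50 = E4.
P[5]: D(K, AB) = 05; 05 ⊕ 73 = 76.
Blocks that differ from the original plaintext: P[3], P[4].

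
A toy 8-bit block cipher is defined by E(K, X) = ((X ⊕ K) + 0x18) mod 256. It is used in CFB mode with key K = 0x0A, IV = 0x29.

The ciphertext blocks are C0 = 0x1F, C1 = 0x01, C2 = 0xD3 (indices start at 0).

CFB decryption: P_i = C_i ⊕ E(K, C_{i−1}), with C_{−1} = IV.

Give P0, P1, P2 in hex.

P0 = 0x24, P1 = 0x2C, P2 = 0xF0

P0: E(K, 0x29) = 0x3B; 0x1F ⊕ 0x3B = 0x24.
P1: E(K, 0x1F) = 0x2D; 0x01 ⊕ 0x2D = 0x2C.
P2: E(K, 0x01) = 0x23; 0xD3 ⊕ 0x23 = 0xF0.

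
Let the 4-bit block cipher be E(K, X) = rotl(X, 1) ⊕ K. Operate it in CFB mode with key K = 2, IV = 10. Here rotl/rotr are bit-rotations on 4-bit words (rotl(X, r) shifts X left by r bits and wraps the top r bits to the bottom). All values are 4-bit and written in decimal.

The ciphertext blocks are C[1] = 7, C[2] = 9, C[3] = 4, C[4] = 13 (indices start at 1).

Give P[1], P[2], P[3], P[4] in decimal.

P[1] = 0, P[2] = 5, P[3] = 5, P[4] = 7

CFB decryption: P_i = C_i ⊕ E(K, C_{i−1}), with C_{0} = IV.
P[1]: E(K, 10) = 7; 7 ⊕ 7 = 0.
P[2]: E(K, 7) = 12; 9 ⊕ 12 = 5.
P[3]: E(K, 9) = 1; 4 ⊕ 1 = 5.
P[4]: E(K, 4) = 10; 13 ⊕ 10 = 7.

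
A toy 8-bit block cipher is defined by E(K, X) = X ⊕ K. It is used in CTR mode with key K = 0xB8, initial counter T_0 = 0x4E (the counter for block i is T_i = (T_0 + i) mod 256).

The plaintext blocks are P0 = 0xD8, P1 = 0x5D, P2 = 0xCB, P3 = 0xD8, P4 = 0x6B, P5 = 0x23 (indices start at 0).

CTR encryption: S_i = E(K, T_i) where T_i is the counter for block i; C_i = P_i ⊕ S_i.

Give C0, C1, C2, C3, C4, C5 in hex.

C0: T = 0x4E, S = E(K, T) = 0xF6; 0xD8 ⊕ 0xF6 = 0x2E.
C1: T = 0x4F, S = E(K, T) = 0xF7; 0x5D ⊕ 0xF7 = 0xAA.
C2: T = 0x50, S = E(K, T) = 0xE8; 0xCB ⊕ 0xE8 = 0x23.
C3: T = 0x51, S = E(K, T) = 0xE9; 0xD8 ⊕ 0xE9 = 0x31.
C4: T = 0x52, S = E(K, T) = 0xEA; 0x6B ⊕ 0xEA = 0x81.
C5: T = 0x53, S = E(K, T) = 0xEB; 0x23 ⊕ 0xEB = 0xC8.

C0 = 0x2E, C1 = 0xAA, C2 = 0x23, C3 = 0x31, C4 = 0x81, C5 = 0xC8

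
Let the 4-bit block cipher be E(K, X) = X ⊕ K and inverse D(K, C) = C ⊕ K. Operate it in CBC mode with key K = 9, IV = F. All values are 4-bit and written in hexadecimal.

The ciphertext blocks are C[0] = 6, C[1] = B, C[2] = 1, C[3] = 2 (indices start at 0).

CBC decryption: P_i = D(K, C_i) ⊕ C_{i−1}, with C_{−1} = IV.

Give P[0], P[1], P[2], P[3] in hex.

P[0] = 0, P[1] = 4, P[2] = 3, P[3] = A

P[0]: D(K, 6) = F; F ⊕ F = 0.
P[1]: D(K, B) = 2; 2 ⊕ 6 = 4.
P[2]: D(K, 1) = 8; 8 ⊕ B = 3.
P[3]: D(K, 2) = B; B ⊕ 1 = A.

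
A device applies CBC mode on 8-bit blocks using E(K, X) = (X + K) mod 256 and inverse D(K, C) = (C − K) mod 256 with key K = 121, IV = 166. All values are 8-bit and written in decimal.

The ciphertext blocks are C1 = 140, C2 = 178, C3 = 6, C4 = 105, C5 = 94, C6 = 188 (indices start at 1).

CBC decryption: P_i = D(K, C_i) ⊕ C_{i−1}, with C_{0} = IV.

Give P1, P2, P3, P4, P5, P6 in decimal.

P1: D(K, 140) = 19; 19 ⊕ 166 = 181.
P2: D(K, 178) = 57; 57 ⊕ 140 = 181.
P3: D(K, 6) = 141; 141 ⊕ 178 = 63.
P4: D(K, 105) = 240; 240 ⊕ 6 = 246.
P5: D(K, 94) = 229; 229 ⊕ 105 = 140.
P6: D(K, 188) = 67; 67 ⊕ 94 = 29.

P1 = 181, P2 = 181, P3 = 63, P4 = 246, P5 = 140, P6 = 29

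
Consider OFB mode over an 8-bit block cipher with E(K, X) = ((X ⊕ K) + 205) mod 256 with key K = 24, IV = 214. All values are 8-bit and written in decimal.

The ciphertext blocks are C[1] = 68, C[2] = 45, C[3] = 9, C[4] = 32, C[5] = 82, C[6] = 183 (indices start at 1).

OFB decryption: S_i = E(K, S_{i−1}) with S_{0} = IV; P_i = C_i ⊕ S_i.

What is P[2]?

P[1]: S = E(K, 214) = 155; 68 ⊕ 155 = 223.
P[2]: S = E(K, 155) = 80; 45 ⊕ 80 = 125.

P[2] = 125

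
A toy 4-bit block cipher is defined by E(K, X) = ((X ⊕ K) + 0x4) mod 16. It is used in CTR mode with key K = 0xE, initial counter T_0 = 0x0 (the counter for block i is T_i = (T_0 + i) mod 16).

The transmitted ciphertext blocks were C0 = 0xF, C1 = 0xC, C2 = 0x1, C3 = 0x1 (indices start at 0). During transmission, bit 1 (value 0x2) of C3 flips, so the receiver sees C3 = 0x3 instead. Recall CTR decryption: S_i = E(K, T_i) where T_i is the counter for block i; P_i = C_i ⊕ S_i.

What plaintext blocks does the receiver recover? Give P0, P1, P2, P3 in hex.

P0 = 0xD, P1 = 0xF, P2 = 0x1, P3 = 0x2

Only C3 changed, to 0x3. In CTR, a change in C_i flips the same bit in P_i only; the keystream is unaffected. Decrypting the received ciphertext:
P0: T = 0x0, S = E(K, T) = 0x2; 0xF ⊕ 0x2 = 0xD.
P1: T = 0x1, S = E(K, T) = 0x3; 0xC ⊕ 0x3 = 0xF.
P2: T = 0x2, S = E(K, T) = 0x0; 0x1 ⊕ 0x0 = 0x1.
P3: T = 0x3, S = E(K, T) = 0x1; 0x3 ⊕ 0x1 = 0x2.
Blocks that differ from the original plaintext: P3.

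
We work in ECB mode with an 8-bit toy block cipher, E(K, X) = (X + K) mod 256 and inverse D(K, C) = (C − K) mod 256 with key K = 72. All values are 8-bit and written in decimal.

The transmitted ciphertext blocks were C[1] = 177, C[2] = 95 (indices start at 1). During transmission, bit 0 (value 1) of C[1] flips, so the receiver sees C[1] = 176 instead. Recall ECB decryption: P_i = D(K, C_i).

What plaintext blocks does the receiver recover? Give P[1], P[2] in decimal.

P[1] = 104, P[2] = 23

Only C[1] changed, to 176. In ECB, a change in C_i affects only P_i. Decrypting the received ciphertext:
P[1]: D(K, 176) = 104.
P[2]: D(K, 95) = 23.
Blocks that differ from the original plaintext: P[1].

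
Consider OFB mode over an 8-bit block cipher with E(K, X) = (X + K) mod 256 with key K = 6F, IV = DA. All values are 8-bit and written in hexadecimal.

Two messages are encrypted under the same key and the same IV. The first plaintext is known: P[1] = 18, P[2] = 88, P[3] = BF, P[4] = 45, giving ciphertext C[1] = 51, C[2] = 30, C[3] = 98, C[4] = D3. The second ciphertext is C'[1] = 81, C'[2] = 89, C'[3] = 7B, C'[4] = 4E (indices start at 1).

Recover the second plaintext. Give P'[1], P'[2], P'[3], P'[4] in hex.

In OFB with a reused IV, both messages share the same keystream S_i, so C_i ⊕ C'_i = P_i ⊕ P'_i and thus P'_i = P_i ⊕ C_i ⊕ C'_i.
P'[1]: 18 ⊕ 51 ⊕ 81 = C8.
P'[2]: 88 ⊕ 30 ⊕ 89 = 31.
P'[3]: BF ⊕ 98 ⊕ 7B = 5C.
P'[4]: 45 ⊕ D3 ⊕ 4E = D8.

P'[1] = C8, P'[2] = 31, P'[3] = 5C, P'[4] = D8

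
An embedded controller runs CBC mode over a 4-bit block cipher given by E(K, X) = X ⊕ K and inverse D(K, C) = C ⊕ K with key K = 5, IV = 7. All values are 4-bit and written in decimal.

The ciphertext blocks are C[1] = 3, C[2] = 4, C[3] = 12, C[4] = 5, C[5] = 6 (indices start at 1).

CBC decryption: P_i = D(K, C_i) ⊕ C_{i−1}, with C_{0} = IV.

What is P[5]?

P[5]: D(K, 6) = 3; 3 ⊕ 5 = 6.

P[5] = 6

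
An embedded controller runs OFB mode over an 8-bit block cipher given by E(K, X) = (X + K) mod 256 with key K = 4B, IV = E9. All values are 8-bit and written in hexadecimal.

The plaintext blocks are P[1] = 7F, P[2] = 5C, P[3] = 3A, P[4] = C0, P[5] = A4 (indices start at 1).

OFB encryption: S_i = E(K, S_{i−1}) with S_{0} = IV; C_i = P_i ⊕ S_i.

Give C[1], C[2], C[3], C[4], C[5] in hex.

C[1] = 4B, C[2] = 23, C[3] = F0, C[4] = D5, C[5] = C4

C[1]: S = E(K, E9) = 34; 7F ⊕ 34 = 4B.
C[2]: S = E(K, 34) = 7F; 5C ⊕ 7F = 23.
C[3]: S = E(K, 7F) = CA; 3A ⊕ CA = F0.
C[4]: S = E(K, CA) = 15; C0 ⊕ 15 = D5.
C[5]: S = E(K, 15) = 60; A4 ⊕ 60 = C4.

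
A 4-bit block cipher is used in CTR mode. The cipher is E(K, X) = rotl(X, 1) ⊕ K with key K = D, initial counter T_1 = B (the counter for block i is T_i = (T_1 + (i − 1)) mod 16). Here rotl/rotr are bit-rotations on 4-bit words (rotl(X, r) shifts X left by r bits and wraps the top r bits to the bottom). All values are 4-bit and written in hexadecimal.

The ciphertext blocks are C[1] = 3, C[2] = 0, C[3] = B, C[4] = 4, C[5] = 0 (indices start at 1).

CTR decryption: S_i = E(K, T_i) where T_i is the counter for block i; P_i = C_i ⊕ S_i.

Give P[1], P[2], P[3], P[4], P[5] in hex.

P[1]: T = B, S = E(K, T) = A; 3 ⊕ A = 9.
P[2]: T = C, S = E(K, T) = 4; 0 ⊕ 4 = 4.
P[3]: T = D, S = E(K, T) = 6; B ⊕ 6 = D.
P[4]: T = E, S = E(K, T) = 0; 4 ⊕ 0 = 4.
P[5]: T = F, S = E(K, T) = 2; 0 ⊕ 2 = 2.

P[1] = 9, P[2] = 4, P[3] = D, P[4] = 4, P[5] = 2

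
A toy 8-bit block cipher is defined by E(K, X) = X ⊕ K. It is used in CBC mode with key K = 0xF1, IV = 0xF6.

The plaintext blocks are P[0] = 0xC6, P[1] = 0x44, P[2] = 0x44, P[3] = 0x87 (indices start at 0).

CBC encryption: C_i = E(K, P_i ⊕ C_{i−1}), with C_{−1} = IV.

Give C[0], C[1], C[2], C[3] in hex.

C[0]: P[0] ⊕ 0xF6 = 0x30; E(K, 0x30) = 0xC1.
C[1]: P[1] ⊕ 0xC1 = 0x85; E(K, 0x85) = 0x74.
C[2]: P[2] ⊕ 0x74 = 0x30; E(K, 0x30) = 0xC1.
C[3]: P[3] ⊕ 0xC1 = 0x46; E(K, 0x46) = 0xB7.

C[0] = 0xC1, C[1] = 0x74, C[2] = 0xC1, C[3] = 0xB7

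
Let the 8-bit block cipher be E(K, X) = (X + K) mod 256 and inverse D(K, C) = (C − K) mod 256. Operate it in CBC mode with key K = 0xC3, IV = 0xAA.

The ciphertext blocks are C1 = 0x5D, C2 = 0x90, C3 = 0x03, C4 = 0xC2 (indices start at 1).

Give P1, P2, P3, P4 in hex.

CBC decryption: P_i = D(K, C_i) ⊕ C_{i−1}, with C_{0} = IV.
P1: D(K, 0x5D) = 0x9A; 0x9A ⊕ 0xAA = 0x30.
P2: D(K, 0x90) = 0xCD; 0xCD ⊕ 0x5D = 0x90.
P3: D(K, 0x03) = 0x40; 0x40 ⊕ 0x90 = 0xD0.
P4: D(K, 0xC2) = 0xFF; 0xFF ⊕ 0x03 = 0xFC.

P1 = 0x30, P2 = 0x90, P3 = 0xD0, P4 = 0xFC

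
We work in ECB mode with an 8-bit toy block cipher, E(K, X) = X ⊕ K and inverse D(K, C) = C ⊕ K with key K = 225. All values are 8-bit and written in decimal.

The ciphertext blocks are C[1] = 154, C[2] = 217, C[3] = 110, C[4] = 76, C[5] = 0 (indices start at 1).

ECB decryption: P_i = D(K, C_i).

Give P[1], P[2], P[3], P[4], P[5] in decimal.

P[1] = 123, P[2] = 56, P[3] = 143, P[4] = 173, P[5] = 225

P[1]: D(K, 154) = 123.
P[2]: D(K, 217) = 56.
P[3]: D(K, 110) = 143.
P[4]: D(K, 76) = 173.
P[5]: D(K, 0) = 225.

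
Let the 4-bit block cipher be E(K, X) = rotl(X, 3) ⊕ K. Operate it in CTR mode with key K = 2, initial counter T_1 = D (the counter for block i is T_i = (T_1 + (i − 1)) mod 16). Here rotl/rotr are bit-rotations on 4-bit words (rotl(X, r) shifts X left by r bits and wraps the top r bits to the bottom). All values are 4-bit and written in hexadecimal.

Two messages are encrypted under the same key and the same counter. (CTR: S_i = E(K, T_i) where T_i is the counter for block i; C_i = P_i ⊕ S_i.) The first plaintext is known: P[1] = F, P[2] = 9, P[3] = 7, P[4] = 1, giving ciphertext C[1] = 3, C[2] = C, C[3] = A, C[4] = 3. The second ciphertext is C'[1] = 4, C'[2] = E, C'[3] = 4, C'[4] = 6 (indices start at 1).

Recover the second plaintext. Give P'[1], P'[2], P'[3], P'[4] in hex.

In CTR with a reused counter, both messages share the same keystream S_i, so C_i ⊕ C'_i = P_i ⊕ P'_i and thus P'_i = P_i ⊕ C_i ⊕ C'_i.
P'[1]: F ⊕ 3 ⊕ 4 = 8.
P'[2]: 9 ⊕ C ⊕ E = B.
P'[3]: 7 ⊕ A ⊕ 4 = 9.
P'[4]: 1 ⊕ 3 ⊕ 6 = 4.

P'[1] = 8, P'[2] = B, P'[3] = 9, P'[4] = 4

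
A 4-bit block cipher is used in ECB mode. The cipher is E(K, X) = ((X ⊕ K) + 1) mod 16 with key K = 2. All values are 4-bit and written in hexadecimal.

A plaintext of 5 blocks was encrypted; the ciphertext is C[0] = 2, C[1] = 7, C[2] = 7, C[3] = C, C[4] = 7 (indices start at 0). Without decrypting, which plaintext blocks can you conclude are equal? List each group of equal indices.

ECB encrypts each block independently with the same key, so equal ciphertext blocks imply equal plaintext blocks.
C[1] = C[2] = C[4] = 7, so P[1] = P[2] = P[4].

P[1] = P[2] = P[4]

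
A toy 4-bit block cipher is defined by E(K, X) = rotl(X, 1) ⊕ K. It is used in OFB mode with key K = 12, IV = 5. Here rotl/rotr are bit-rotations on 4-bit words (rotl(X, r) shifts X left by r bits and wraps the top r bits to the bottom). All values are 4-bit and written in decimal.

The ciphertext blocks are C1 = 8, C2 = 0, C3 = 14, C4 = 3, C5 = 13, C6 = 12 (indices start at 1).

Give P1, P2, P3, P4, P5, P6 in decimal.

P1 = 14, P2 = 0, P3 = 2, P4 = 6, P5 = 11, P6 = 12

OFB decryption: S_i = E(K, S_{i−1}) with S_{0} = IV; P_i = C_i ⊕ S_i.
P1: S = E(K, 5) = 6; 8 ⊕ 6 = 14.
P2: S = E(K, 6) = 0; 0 ⊕ 0 = 0.
P3: S = E(K, 0) = 12; 14 ⊕ 12 = 2.
P4: S = E(K, 12) = 5; 3 ⊕ 5 = 6.
P5: S = E(K, 5) = 6; 13 ⊕ 6 = 11.
P6: S = E(K, 6) = 0; 12 ⊕ 0 = 12.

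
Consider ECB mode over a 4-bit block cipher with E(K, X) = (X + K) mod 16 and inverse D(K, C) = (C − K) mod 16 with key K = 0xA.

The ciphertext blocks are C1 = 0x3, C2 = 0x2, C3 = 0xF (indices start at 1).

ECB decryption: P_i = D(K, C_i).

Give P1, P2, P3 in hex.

P1: D(K, 0x3) = 0x9.
P2: D(K, 0x2) = 0x8.
P3: D(K, 0xF) = 0x5.

P1 = 0x9, P2 = 0x8, P3 = 0x5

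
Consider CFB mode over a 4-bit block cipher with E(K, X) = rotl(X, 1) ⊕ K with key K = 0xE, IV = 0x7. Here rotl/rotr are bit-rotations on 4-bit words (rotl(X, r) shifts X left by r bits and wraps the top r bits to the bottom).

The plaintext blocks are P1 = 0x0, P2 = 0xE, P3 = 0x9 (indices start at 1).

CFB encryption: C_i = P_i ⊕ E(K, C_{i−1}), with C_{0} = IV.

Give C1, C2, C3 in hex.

C1 = 0x0, C2 = 0x0, C3 = 0x7

C1: E(K, 0x7) = 0x0; 0x0 ⊕ 0x0 = 0x0.
C2: E(K, 0x0) = 0xE; 0xE ⊕ 0xE = 0x0.
C3: E(K, 0x0) = 0xE; 0x9 ⊕ 0xE = 0x7.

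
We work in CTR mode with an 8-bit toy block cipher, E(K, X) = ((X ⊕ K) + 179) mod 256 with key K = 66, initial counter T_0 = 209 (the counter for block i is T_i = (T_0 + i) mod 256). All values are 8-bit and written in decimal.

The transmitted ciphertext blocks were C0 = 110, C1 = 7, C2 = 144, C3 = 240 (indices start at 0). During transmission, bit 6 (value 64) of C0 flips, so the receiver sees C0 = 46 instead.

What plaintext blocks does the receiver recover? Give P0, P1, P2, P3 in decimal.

P0 = 104, P1 = 68, P2 = 212, P3 = 185

CTR decryption: S_i = E(K, T_i) where T_i is the counter for block i; P_i = C_i ⊕ S_i.
Only C0 changed, to 46. In CTR, a change in C_i flips the same bit in P_i only; the keystream is unaffected. Decrypting the received ciphertext:
P0: T = 209, S = E(K, T) = 70; 46 ⊕ 70 = 104.
P1: T = 210, S = E(K, T) = 67; 7 ⊕ 67 = 68.
P2: T = 211, S = E(K, T) = 68; 144 ⊕ 68 = 212.
P3: T = 212, S = E(K, T) = 73; 240 ⊕ 73 = 185.
Blocks that differ from the original plaintext: P0.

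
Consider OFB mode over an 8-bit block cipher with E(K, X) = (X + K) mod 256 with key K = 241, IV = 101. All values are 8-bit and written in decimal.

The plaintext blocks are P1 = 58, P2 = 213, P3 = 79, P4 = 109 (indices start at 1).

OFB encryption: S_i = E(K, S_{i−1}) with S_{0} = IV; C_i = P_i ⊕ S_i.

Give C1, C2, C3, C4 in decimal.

C1: S = E(K, 101) = 86; 58 ⊕ 86 = 108.
C2: S = E(K, 86) = 71; 213 ⊕ 71 = 146.
C3: S = E(K, 71) = 56; 79 ⊕ 56 = 119.
C4: S = E(K, 56) = 41; 109 ⊕ 41 = 68.

C1 = 108, C2 = 146, C3 = 119, C4 = 68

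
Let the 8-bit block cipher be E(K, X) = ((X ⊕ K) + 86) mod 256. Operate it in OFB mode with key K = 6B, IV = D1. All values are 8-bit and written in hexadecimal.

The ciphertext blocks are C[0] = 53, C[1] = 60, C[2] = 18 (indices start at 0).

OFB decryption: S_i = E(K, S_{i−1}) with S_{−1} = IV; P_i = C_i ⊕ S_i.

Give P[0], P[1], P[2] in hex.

P[0]: S = E(K, D1) = 40; 53 ⊕ 40 = 13.
P[1]: S = E(K, 40) = B1; 60 ⊕ B1 = D1.
P[2]: S = E(K, B1) = 60; 18 ⊕ 60 = 78.

P[0] = 13, P[1] = D1, P[2] = 78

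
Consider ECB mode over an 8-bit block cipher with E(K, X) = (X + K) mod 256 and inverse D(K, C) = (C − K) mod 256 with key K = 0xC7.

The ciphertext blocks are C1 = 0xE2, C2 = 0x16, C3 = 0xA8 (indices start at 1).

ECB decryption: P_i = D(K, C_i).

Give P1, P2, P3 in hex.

P1 = 0x1B, P2 = 0x4F, P3 = 0xE1

P1: D(K, 0xE2) = 0x1B.
P2: D(K, 0x16) = 0x4F.
P3: D(K, 0xA8) = 0xE1.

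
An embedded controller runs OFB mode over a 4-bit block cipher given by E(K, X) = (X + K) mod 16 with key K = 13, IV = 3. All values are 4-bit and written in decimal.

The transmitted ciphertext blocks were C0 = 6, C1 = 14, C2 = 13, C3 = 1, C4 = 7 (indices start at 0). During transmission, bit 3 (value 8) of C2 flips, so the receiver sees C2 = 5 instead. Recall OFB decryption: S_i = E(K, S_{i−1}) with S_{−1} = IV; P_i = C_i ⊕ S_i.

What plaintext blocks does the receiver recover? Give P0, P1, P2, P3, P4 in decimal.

P0 = 6, P1 = 3, P2 = 15, P3 = 6, P4 = 3

Only C2 changed, to 5. In OFB, a change in C_i flips the same bit in P_i only; the keystream is unaffected. Decrypting the received ciphertext:
P0: S = E(K, 3) = 0; 6 ⊕ 0 = 6.
P1: S = E(K, 0) = 13; 14 ⊕ 13 = 3.
P2: S = E(K, 13) = 10; 5 ⊕ 10 = 15.
P3: S = E(K, 10) = 7; 1 ⊕ 7 = 6.
P4: S = E(K, 7) = 4; 7 ⊕ 4 = 3.
Blocks that differ from the original plaintext: P2.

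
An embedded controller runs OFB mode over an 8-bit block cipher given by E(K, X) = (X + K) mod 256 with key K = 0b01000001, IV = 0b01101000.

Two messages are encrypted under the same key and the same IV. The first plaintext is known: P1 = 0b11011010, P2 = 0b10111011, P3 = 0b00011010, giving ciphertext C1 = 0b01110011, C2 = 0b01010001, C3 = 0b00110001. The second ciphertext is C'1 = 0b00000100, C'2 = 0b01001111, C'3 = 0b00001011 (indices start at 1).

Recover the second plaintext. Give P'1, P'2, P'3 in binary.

P'1 = 0b10101101, P'2 = 0b10100101, P'3 = 0b00100000

In OFB with a reused IV, both messages share the same keystream S_i, so C_i ⊕ C'_i = P_i ⊕ P'_i and thus P'_i = P_i ⊕ C_i ⊕ C'_i.
P'1: 0b11011010 ⊕ 0b01110011 ⊕ 0b00000100 = 0b10101101.
P'2: 0b10111011 ⊕ 0b01010001 ⊕ 0b01001111 = 0b10100101.
P'3: 0b00011010 ⊕ 0b00110001 ⊕ 0b00001011 = 0b00100000.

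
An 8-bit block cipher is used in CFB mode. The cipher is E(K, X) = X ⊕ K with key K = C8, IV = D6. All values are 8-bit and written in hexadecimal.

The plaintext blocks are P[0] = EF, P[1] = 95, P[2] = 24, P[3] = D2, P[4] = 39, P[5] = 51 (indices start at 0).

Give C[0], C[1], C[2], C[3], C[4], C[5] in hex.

C[0] = F1, C[1] = AC, C[2] = 40, C[3] = 5A, C[4] = AB, C[5] = 32

CFB encryption: C_i = P_i ⊕ E(K, C_{i−1}), with C_{−1} = IV.
C[0]: E(K, D6) = 1E; EF ⊕ 1E = F1.
C[1]: E(K, F1) = 39; 95 ⊕ 39 = AC.
C[2]: E(K, AC) = 64; 24 ⊕ 64 = 40.
C[3]: E(K, 40) = 88; D2 ⊕ 88 = 5A.
C[4]: E(K, 5A) = 92; 39 ⊕ 92 = AB.
C[5]: E(K, AB) = 63; 51 ⊕ 63 = 32.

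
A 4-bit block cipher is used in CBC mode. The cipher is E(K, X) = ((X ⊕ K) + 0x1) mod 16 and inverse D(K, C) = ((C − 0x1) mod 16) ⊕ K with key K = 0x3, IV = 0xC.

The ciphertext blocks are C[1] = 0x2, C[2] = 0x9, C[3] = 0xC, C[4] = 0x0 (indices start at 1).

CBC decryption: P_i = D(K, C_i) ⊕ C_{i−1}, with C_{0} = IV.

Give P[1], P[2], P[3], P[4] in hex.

P[1]: D(K, 0x2) = 0x2; 0x2 ⊕ 0xC = 0xE.
P[2]: D(K, 0x9) = 0xB; 0xB ⊕ 0x2 = 0x9.
P[3]: D(K, 0xC) = 0x8; 0x8 ⊕ 0x9 = 0x1.
P[4]: D(K, 0x0) = 0xC; 0xC ⊕ 0xC = 0x0.

P[1] = 0xE, P[2] = 0x9, P[3] = 0x1, P[4] = 0x0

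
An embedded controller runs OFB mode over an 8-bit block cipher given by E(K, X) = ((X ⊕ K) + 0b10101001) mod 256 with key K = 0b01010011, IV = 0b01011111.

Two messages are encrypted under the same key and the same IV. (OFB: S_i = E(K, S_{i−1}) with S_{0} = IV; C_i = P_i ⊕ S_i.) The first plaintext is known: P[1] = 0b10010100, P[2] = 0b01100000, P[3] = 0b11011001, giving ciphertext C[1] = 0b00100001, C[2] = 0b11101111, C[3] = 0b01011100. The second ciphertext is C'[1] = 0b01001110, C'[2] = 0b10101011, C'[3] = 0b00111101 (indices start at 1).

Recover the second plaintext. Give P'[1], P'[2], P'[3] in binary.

P'[1] = 0b11111011, P'[2] = 0b00100100, P'[3] = 0b10111000

In OFB with a reused IV, both messages share the same keystream S_i, so C_i ⊕ C'_i = P_i ⊕ P'_i and thus P'_i = P_i ⊕ C_i ⊕ C'_i.
P'[1]: 0b10010100 ⊕ 0b00100001 ⊕ 0b01001110 = 0b11111011.
P'[2]: 0b01100000 ⊕ 0b11101111 ⊕ 0b10101011 = 0b00100100.
P'[3]: 0b11011001 ⊕ 0b01011100 ⊕ 0b00111101 = 0b10111000.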